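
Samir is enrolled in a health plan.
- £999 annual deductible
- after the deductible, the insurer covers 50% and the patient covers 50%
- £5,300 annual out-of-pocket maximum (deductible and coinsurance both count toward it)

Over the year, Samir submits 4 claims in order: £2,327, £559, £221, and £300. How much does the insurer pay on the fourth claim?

£150

Claim 1 (£2,327): £999 to deductible, leaving £1,328; patient's 50% is £664. Cost to patient: £1,663. OOP to date £1,663. Insurer: £2,327 − £1,663 = £664.
Claim 2 (£559): 50% coinsurance on £559 = £279.50. Patient owes £279.50 (running OOP £1,942.50). Insurer: £559 − £279.50 = £279.50.
Claim 3 (£221): deductible met; 50% of £221 = £110.50. Cost to patient: £110.50. OOP to date £2,053. Insurer: £221 − £110.50 = £110.50.
Claim 4 (£300): 50% coinsurance on £300 = £150. Patient owes £150 (running OOP £2,203). Plan pays £300 − £150 = £150.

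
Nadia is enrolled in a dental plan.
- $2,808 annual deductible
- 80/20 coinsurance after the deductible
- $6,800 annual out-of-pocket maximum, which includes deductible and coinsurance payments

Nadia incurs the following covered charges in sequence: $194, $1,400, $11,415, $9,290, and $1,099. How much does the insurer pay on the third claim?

Claim 1 — $194: all of it applies to the deductible. Patient pays $194; OOP now $194. Insurer: $194 − $194 = $0.
Claim 2 — $1,400: fully absorbed by the deductible. Cost to patient: $1,400. OOP to date $1,594. Plan pays $1,400 − $1,400 = $0.
Claim 3 — $11,415: $1,214 finishes the deductible; $10,201 goes to coinsurance; patient's 20% is $2,040.20. Cost to patient: $3,254.20. OOP to date $4,848.20. Insurer: $11,415 − $3,254.20 = $8,160.80.

$8,160.80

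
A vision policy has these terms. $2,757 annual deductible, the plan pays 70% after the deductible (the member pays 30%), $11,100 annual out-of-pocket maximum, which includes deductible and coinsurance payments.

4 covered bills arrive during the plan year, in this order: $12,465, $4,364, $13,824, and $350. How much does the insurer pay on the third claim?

Claim 1 — $12,465: $2,757 to deductible, leaving $9,708; 30% of $9,708 = $2,912.40. Member owes $5,669.40 (running OOP $5,669.40). Plan pays $12,465 − $5,669.40 = $6,795.60.
Claim 2 — $4,364: deductible met; 30% of $4,364 = $1,309.20. Member pays $1,309.20; OOP now $6,978.60. Plan pays $4,364 − $1,309.20 = $3,054.80.
Claim 3 — $13,824: 30% coinsurance on $13,824 = $4,147.20. Adding that to $6,978.60 gives $11,125.80, past the $11,100 cap; member pays only $11,100 − $6,978.60 = $4,121.40. Plan pays $13,824 − $4,121.40 = $9,702.60.

$9,702.60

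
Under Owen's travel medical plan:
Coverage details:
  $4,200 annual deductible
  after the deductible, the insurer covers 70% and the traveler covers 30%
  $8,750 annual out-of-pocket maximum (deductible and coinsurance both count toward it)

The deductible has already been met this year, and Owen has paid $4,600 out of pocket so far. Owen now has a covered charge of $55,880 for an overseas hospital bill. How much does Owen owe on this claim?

$4,150

With the deductible met, the entire $55,880 is subject to coinsurance.
Traveler's 30% share of $55,880 is $16,764.
Year-to-date out-of-pocket would reach $4,600 + $16,764 = $21,364, above the $8,750 maximum, so the traveler pays only $8,750 − $4,600 = $4,150.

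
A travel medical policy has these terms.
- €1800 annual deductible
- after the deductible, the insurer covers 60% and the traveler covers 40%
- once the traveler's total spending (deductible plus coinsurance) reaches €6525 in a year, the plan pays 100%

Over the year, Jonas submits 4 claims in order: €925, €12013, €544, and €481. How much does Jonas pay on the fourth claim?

Claim 1 — €925: entire amount goes to the deductible. Cost to traveler: €925. OOP to date €925.
Claim 2 — €12013: €875 to deductible, leaving €11138; 40% of €11138 = €4455.20. Traveler pays €5330.20; OOP now €6255.20.
Claim 3 — €544: deductible met; 40% of €544 = €217.60. Traveler pays €217.60; OOP now €6472.80.
Claim 4 — €481: 40% coinsurance on €481 = €192.40. That would push OOP to €6665.20, over the €6525 cap, so traveler pays €6525 − €6472.80 = €52.20.

€52.20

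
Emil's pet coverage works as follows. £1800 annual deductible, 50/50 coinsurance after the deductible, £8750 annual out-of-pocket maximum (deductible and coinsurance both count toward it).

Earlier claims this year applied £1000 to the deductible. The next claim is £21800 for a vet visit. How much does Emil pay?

£7750

£1000 of the £1800 deductible is already met, leaving £800.
That leaves £21800 − £800 = £21000 for coinsurance.
50% of £21000 = £10500 falls to the owner.
Owner responsibility before any cap: £800 + £10500 = £11300.
Year-to-date out-of-pocket would reach £1000 + £11300 = £12300, above the £8750 maximum, so the owner pays only £8750 − £1000 = £7750.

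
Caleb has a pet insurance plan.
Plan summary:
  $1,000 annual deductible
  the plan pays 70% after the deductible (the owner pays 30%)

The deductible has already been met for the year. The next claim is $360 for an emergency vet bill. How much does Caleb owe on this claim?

The deductible is already satisfied, so the full bill goes to coinsurance.
30% of $360 = $108 falls to the owner.

$108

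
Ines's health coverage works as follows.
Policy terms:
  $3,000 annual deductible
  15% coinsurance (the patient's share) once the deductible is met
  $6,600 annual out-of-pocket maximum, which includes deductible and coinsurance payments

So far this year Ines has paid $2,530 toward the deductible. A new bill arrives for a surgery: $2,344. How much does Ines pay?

$2,530 of the $3,000 deductible is already met, leaving $470.
The remaining $1,874 (= $2,344 − $470) moves to coinsurance.
Coinsurance: $1,874 × 15% = $281.10.
That puts the patient's cost at $470 + $281.10 = $751.10 before any cap.
Cumulative spending $2,530 + $751.10 = $3,281.10 stays under the $6,600 maximum.

$751.10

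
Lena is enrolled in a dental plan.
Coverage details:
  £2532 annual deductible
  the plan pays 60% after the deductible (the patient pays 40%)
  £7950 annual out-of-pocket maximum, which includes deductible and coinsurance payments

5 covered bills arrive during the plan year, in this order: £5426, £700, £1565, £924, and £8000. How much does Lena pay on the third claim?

Claim 1 (£5426): £2532 to deductible, leaving £2894; patient's 40% is £1157.60. Cost to patient: £3689.60. OOP to date £3689.60.
Claim 2 (£700): deductible already satisfied, so patient's share is 40% × £700 = £280. Patient pays £280; OOP now £3969.60.
Claim 3 (£1565): deductible already satisfied, so patient's share is 40% × £1565 = £626. Cost to patient: £626. OOP to date £4595.60.

£626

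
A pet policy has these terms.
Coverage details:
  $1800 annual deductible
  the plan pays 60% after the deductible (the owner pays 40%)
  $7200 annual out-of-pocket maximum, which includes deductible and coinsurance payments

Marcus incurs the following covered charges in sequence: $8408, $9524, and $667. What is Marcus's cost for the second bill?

$2756.80

Claim 1 — $8408: $1800 finishes the deductible; $6608 goes to coinsurance; 40% of $6608 = $2643.20. Owner owes $4443.20 (running OOP $4443.20).
Claim 2 — $9524: deductible met; 40% of $9524 = $3809.60. OOP would hit $8252.80 > $7200, so the cap limits the owner to $7200 − $4443.20 = $2756.80.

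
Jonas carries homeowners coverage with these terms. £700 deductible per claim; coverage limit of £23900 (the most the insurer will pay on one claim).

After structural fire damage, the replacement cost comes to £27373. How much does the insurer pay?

After the deductible, £27373 − £700 = £26673 remains.
£26673 exceeds the £23900 limit, so the insurer pays the limit: £23900.

£23900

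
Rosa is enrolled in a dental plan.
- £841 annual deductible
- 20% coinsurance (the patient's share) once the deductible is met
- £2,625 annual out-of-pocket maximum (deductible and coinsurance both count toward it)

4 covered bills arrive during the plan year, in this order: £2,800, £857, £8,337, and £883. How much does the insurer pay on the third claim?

Claim 1 — £2,800: £841 to deductible, leaving £1,959; coinsurance £1,959 × 20% = £391.80. Cost to patient: £1,232.80. OOP to date £1,232.80. Insurer: £2,800 − £1,232.80 = £1,567.20.
Claim 2 — £857: deductible met; 20% of £857 = £171.40. Cost to patient: £171.40. OOP to date £1,404.20. Plan pays £857 − £171.40 = £685.60.
Claim 3 — £8,337: deductible already satisfied, so patient's share is 20% × £8,337 = £1,667.40. OOP would hit £3,071.60 > £2,625, so the cap limits the patient to £2,625 − £1,404.20 = £1,220.80. Plan pays £8,337 − £1,220.80 = £7,116.20.

£7,116.20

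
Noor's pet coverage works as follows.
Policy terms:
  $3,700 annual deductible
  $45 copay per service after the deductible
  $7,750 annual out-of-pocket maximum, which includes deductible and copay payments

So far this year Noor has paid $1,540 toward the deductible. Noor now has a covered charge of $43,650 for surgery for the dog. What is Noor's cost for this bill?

Remaining deductible: $3,700 − $1,540 = $2,160.
After the $2,160 deductible portion, $43,650 − $2,160 = $41,490 is subject to the copay.
Copay on this service: $45.
So the owner owes $2,160 + $45 = $2,205 before any cap.
Cumulative spending $1,540 + $2,205 = $3,745 stays under the $7,750 maximum.

$2,205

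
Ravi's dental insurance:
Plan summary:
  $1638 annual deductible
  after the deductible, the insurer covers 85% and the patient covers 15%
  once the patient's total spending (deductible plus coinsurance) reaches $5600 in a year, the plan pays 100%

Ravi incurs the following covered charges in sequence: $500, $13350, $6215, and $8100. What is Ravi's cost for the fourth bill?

$1197.95

#1 ($500): all of it applies to the deductible. Cost to patient: $500. OOP to date $500.
#2 ($13350): deductible takes $1138, $12212 remains; patient's 15% is $1831.80. Patient owes $2969.80 (running OOP $3469.80).
#3 ($6215): 15% coinsurance on $6215 = $932.25. Patient owes $932.25 (running OOP $4402.05).
#4 ($8100): deductible met; 15% of $8100 = $1215. Adding that to $4402.05 gives $5617.05, past the $5600 cap; patient pays only $5600 − $4402.05 = $1197.95.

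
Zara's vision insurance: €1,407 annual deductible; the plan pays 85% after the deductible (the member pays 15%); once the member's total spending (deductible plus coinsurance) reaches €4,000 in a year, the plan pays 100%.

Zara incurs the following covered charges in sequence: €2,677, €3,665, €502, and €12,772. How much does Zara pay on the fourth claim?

€1,777.45

Claim 1 (€2,677): €1,407 to deductible, leaving €1,270; member's 15% is €190.50. Member owes €1,597.50 (running OOP €1,597.50).
Claim 2 (€3,665): deductible met; 15% of €3,665 = €549.75. Member pays €549.75; OOP now €2,147.25.
Claim 3 (€502): deductible already satisfied, so member's share is 15% × €502 = €75.30. Cost to member: €75.30. OOP to date €2,222.55.
Claim 4 (€12,772): 15% coinsurance on €12,772 = €1,915.80. Adding that to €2,222.55 gives €4,138.35, past the €4,000 cap; member pays only €4,000 − €2,222.55 = €1,777.45.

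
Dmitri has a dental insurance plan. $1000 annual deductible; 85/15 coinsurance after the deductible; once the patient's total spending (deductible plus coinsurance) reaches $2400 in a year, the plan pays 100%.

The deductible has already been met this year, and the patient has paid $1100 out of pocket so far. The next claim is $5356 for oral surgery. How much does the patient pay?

$803.40

With the deductible met, the entire $5356 is subject to coinsurance.
Patient's 15% share of $5356 is $803.40.
Cumulative spending $1100 + $803.40 = $1903.40 stays under the $2400 maximum.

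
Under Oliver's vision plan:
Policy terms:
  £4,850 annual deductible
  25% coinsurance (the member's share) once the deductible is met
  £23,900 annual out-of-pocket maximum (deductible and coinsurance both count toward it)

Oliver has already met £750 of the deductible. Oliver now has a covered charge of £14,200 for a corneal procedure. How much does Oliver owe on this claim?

Deductible still to meet: £4,850 − £750 = £4,100.
The remaining £10,100 (= £14,200 − £4,100) moves to coinsurance.
25% of £10,100 = £2,525 falls to the member.
So the member owes £4,100 + £2,525 = £6,625 before any cap.
Total out-of-pocket so far would be £750 + £6,625 = £7,375, below the £23,900 cap — no reduction.

£6,625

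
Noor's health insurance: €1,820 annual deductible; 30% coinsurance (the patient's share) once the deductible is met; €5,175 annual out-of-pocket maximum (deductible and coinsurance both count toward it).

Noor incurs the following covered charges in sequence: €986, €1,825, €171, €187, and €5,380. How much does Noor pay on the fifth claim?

€1,614

Bill 1, €986: fully absorbed by the deductible. Patient pays €986; OOP now €986.
Bill 2, €1,825: deductible takes €834, €991 remains; coinsurance €991 × 30% = €297.30. Patient owes €1,131.30 (running OOP €2,117.30).
Bill 3, €171: deductible met; 30% of €171 = €51.30. Cost to patient: €51.30. OOP to date €2,168.60.
Bill 4, €187: deductible met; 30% of €187 = €56.10. Patient owes €56.10 (running OOP €2,224.70).
Bill 5, €5,380: deductible already satisfied, so patient's share is 30% × €5,380 = €1,614. Patient owes €1,614 (running OOP €3,838.70).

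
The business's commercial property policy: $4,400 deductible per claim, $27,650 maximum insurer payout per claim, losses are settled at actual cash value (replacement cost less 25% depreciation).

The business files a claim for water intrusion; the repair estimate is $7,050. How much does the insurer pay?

$887.50

At 25% depreciation, ACV = $7,050 − $1,762.50 = $5,287.50.
Subtract the deductible: $5,287.50 − $4,400 = $887.50.
That's under the $27,650 cap, so the insurer reimburses the full $887.50.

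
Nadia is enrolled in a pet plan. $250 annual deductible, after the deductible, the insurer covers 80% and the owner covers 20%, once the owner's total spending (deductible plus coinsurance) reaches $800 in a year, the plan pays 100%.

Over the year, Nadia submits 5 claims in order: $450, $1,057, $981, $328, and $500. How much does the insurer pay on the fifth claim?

$463.20

Claim 1 — $450: deductible takes $250, $200 remains; 20% of $200 = $40. Cost to owner: $290. OOP to date $290. Insurer: $450 − $290 = $160.
Claim 2 — $1,057: deductible already satisfied, so owner's share is 20% × $1,057 = $211.40. Owner pays $211.40; OOP now $501.40. Insurer: $1,057 − $211.40 = $845.60.
Claim 3 — $981: 20% coinsurance on $981 = $196.20. Cost to owner: $196.20. OOP to date $697.60. Plan pays $981 − $196.20 = $784.80.
Claim 4 — $328: 20% coinsurance on $328 = $65.60. Owner owes $65.60 (running OOP $763.20). Insurer: $328 − $65.60 = $262.40.
Claim 5 — $500: deductible met; 20% of $500 = $100. That would push OOP to $863.20, over the $800 cap, so owner pays $800 − $763.20 = $36.80. Plan pays $500 − $36.80 = $463.20.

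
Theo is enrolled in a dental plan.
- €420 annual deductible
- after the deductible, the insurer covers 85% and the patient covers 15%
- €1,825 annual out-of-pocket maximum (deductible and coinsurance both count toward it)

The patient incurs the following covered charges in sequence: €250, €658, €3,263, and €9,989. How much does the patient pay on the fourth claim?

Bill 1, €250: entire amount goes to the deductible. Cost to patient: €250. OOP to date €250.
Bill 2, €658: €170 finishes the deductible; €488 goes to coinsurance; patient's 15% is €73.20. Cost to patient: €243.20. OOP to date €493.20.
Bill 3, €3,263: deductible met; 15% of €3,263 = €489.45. Cost to patient: €489.45. OOP to date €982.65.
Bill 4, €9,989: deductible met; 15% of €9,989 = €1,498.35. That would push OOP to €2,481, over the €1,825 cap, so patient pays €1,825 − €982.65 = €842.35.

€842.35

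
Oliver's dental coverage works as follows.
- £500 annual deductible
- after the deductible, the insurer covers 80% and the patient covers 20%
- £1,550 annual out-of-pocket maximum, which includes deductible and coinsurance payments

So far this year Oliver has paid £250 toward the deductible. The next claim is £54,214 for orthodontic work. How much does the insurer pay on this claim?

Deductible still to meet: £500 − £250 = £250.
That leaves £54,214 − £250 = £53,964 for coinsurance.
Coinsurance: £53,964 × 20% = £10,792.80.
Patient responsibility before any cap: £250 + £10,792.80 = £11,042.80.
Year-to-date out-of-pocket would reach £250 + £11,042.80 = £11,292.80, above the £1,550 maximum, so the patient pays only £1,550 − £250 = £1,300.
The plan picks up £54,214 − £1,300 = £52,914.

£52,914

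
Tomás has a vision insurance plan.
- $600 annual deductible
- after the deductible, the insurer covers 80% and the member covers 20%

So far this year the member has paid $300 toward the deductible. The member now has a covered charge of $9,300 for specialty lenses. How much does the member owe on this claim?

$2,100

Deductible still to meet: $600 − $300 = $300.
After the $300 deductible portion, $9,300 − $300 = $9,000 is subject to coinsurance.
Coinsurance: $9,000 × 20% = $1,800.
That puts the member's cost at $300 + $1,800 = $2,100.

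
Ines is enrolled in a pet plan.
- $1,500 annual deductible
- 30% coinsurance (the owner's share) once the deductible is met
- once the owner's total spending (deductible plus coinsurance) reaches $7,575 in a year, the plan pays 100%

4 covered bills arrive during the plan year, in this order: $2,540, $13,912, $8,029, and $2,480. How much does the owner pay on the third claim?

$1,589.40

#1 ($2,540): $1,500 to deductible, leaving $1,040; owner's 30% is $312. Owner pays $1,812; OOP now $1,812.
#2 ($13,912): deductible met; 30% of $13,912 = $4,173.60. Owner pays $4,173.60; OOP now $5,985.60.
#3 ($8,029): 30% coinsurance on $8,029 = $2,408.70. OOP would hit $8,394.30 > $7,575, so the cap limits the owner to $7,575 − $5,985.60 = $1,589.40.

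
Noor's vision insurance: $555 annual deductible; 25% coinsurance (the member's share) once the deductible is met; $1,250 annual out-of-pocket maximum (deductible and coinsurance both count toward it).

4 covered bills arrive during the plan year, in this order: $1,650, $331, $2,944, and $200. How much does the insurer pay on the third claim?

Claim 1 — $1,650: deductible takes $555, $1,095 remains; member's 25% is $273.75. Member owes $828.75 (running OOP $828.75). Plan pays $1,650 − $828.75 = $821.25.
Claim 2 — $331: 25% coinsurance on $331 = $82.75. Member pays $82.75; OOP now $911.50. Plan pays $331 − $82.75 = $248.25.
Claim 3 — $2,944: deductible already satisfied, so member's share is 25% × $2,944 = $736. Adding that to $911.50 gives $1,647.50, past the $1,250 cap; member pays only $1,250 − $911.50 = $338.50. Insurer: $2,944 − $338.50 = $2,605.50.

$2,605.50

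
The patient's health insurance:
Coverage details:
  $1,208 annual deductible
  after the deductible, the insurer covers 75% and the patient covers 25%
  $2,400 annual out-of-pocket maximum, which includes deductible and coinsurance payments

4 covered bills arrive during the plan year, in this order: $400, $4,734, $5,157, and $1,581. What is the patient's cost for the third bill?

#1 ($400): entire amount goes to the deductible. Cost to patient: $400. OOP to date $400.
#2 ($4,734): $808 to deductible, leaving $3,926; patient's 25% is $981.50. Patient pays $1,789.50; OOP now $2,189.50.
#3 ($5,157): deductible already satisfied, so patient's share is 25% × $5,157 = $1,289.25. OOP would hit $3,478.75 > $2,400, so the cap limits the patient to $2,400 − $2,189.50 = $210.50.

$210.50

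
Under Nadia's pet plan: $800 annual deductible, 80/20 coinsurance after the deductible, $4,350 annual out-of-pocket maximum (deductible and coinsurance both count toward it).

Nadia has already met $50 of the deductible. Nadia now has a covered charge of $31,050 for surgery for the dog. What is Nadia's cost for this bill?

$4,300

$50 of the $800 deductible is already met, leaving $750.
After the $750 deductible portion, $31,050 − $750 = $30,300 is subject to coinsurance.
Owner's 20% share of $30,300 is $6,060.
That puts the owner's cost at $750 + $6,060 = $6,810 before any cap.
That would bring total out-of-pocket to $6,860, past the $4,350 cap. The owner is capped at $4,350 − $50 = $4,300 on this claim.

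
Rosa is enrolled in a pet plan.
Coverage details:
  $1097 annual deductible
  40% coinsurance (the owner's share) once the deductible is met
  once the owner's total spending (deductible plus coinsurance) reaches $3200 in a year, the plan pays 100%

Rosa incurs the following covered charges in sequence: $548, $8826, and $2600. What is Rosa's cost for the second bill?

$2652

Bill 1, $548: entire amount goes to the deductible. Cost to owner: $548. OOP to date $548.
Bill 2, $8826: $549 to deductible, leaving $8277; 40% of $8277 = $3310.80. Together that's $549 + $3310.80 = $3859.80. Adding that to $548 gives $4407.80, past the $3200 cap; owner pays only $3200 − $548 = $2652.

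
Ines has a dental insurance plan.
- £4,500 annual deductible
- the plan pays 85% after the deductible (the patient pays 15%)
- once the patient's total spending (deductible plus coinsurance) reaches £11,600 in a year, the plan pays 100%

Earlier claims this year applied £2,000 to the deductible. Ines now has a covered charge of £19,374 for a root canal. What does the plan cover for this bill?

£14,342.90

Deductible still to meet: £4,500 − £2,000 = £2,500.
That leaves £19,374 − £2,500 = £16,874 for coinsurance.
Coinsurance: £16,874 × 15% = £2,531.10.
That puts the patient's cost at £2,500 + £2,531.10 = £5,031.10 before any cap.
Cumulative spending £2,000 + £5,031.10 = £7,031.10 stays under the £11,600 maximum.
The plan picks up £19,374 − £5,031.10 = £14,342.90.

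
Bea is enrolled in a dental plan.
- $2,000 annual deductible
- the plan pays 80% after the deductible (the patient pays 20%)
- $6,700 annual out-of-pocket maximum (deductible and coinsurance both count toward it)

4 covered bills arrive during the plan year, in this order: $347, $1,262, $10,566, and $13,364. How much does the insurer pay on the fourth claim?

#1 ($347): all of it applies to the deductible. Cost to patient: $347. OOP to date $347. Insurer: $347 − $347 = $0.
#2 ($1,262): entire amount goes to the deductible. Cost to patient: $1,262. OOP to date $1,609. Insurer: $1,262 − $1,262 = $0.
#3 ($10,566): $391 finishes the deductible; $10,175 goes to coinsurance; coinsurance $10,175 × 20% = $2,035. Patient owes $2,426 (running OOP $4,035). Insurer: $10,566 − $2,426 = $8,140.
#4 ($13,364): deductible already satisfied, so patient's share is 20% × $13,364 = $2,672.80. OOP would hit $6,707.80 > $6,700, so the cap limits the patient to $6,700 − $4,035 = $2,665. Plan pays $13,364 − $2,665 = $10,699.

$10,699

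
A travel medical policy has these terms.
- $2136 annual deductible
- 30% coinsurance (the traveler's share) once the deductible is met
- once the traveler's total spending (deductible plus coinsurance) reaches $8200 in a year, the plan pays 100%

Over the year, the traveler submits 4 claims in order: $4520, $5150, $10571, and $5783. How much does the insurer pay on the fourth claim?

$5150.50

Claim 1 — $4520: $2136 finishes the deductible; $2384 goes to coinsurance; traveler's 30% is $715.20. Cost to traveler: $2851.20. OOP to date $2851.20. Insurer: $4520 − $2851.20 = $1668.80.
Claim 2 — $5150: deductible met; 30% of $5150 = $1545. Cost to traveler: $1545. OOP to date $4396.20. Insurer: $5150 − $1545 = $3605.
Claim 3 — $10571: deductible already satisfied, so traveler's share is 30% × $10571 = $3171.30. Cost to traveler: $3171.30. OOP to date $7567.50. Plan pays $10571 − $3171.30 = $7399.70.
Claim 4 — $5783: deductible already satisfied, so traveler's share is 30% × $5783 = $1734.90. Adding that to $7567.50 gives $9302.40, past the $8200 cap; traveler pays only $8200 − $7567.50 = $632.50. Insurer: $5783 − $632.50 = $5150.50.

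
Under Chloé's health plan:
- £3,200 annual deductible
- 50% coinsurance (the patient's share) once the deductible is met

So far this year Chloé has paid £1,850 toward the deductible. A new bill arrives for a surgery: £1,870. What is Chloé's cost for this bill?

£1,610

Remaining deductible: £3,200 − £1,850 = £1,350.
That leaves £1,870 − £1,350 = £520 for coinsurance.
50% of £520 = £260 falls to the patient.
That puts the patient's cost at £1,350 + £260 = £1,610.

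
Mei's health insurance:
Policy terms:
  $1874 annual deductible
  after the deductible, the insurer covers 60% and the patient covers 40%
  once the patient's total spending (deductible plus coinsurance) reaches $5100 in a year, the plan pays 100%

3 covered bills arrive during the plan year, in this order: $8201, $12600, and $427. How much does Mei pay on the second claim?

$695.20

Bill 1, $8201: $1874 to deductible, leaving $6327; 40% of $6327 = $2530.80. Patient owes $4404.80 (running OOP $4404.80).
Bill 2, $12600: 40% coinsurance on $12600 = $5040. Adding that to $4404.80 gives $9444.80, past the $5100 cap; patient pays only $5100 − $4404.80 = $695.20.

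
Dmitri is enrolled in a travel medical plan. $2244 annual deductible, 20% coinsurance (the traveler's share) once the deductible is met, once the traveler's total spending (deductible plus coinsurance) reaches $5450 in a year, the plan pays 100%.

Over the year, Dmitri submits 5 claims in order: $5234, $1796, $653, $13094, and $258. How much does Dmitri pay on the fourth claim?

$2118.20

Bill 1, $5234: $2244 finishes the deductible; $2990 goes to coinsurance; 20% of $2990 = $598. Traveler owes $2842 (running OOP $2842).
Bill 2, $1796: deductible already satisfied, so traveler's share is 20% × $1796 = $359.20. Traveler pays $359.20; OOP now $3201.20.
Bill 3, $653: deductible already satisfied, so traveler's share is 20% × $653 = $130.60. Traveler owes $130.60 (running OOP $3331.80).
Bill 4, $13094: deductible already satisfied, so traveler's share is 20% × $13094 = $2618.80. Adding that to $3331.80 gives $5950.60, past the $5450 cap; traveler pays only $5450 − $3331.80 = $2118.20.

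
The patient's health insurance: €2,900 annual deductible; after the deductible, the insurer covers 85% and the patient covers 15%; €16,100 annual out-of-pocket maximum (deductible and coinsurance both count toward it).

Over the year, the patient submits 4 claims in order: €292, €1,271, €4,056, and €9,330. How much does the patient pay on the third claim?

Claim 1 — €292: entire amount goes to the deductible. Patient owes €292 (running OOP €292).
Claim 2 — €1,271: fully absorbed by the deductible. Cost to patient: €1,271. OOP to date €1,563.
Claim 3 — €4,056: €1,337 finishes the deductible; €2,719 goes to coinsurance; coinsurance €2,719 × 15% = €407.85. Patient owes €1,744.85 (running OOP €3,307.85).

€1,744.85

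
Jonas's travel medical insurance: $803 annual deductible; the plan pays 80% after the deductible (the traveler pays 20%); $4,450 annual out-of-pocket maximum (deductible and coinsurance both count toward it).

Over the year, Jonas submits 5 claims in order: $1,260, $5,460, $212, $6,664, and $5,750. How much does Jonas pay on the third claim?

Claim 1 ($1,260): $803 to deductible, leaving $457; 20% of $457 = $91.40. Cost to traveler: $894.40. OOP to date $894.40.
Claim 2 ($5,460): deductible met; 20% of $5,460 = $1,092. Traveler pays $1,092; OOP now $1,986.40.
Claim 3 ($212): deductible met; 20% of $212 = $42.40. Traveler owes $42.40 (running OOP $2,028.80).

$42.40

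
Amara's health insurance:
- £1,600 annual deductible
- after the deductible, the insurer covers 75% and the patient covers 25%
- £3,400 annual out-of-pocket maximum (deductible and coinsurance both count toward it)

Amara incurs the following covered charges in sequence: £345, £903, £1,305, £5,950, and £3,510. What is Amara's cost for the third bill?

Claim 1 (£345): fully absorbed by the deductible. Cost to patient: £345. OOP to date £345.
Claim 2 (£903): all of it applies to the deductible. Cost to patient: £903. OOP to date £1,248.
Claim 3 (£1,305): £352 finishes the deductible; £953 goes to coinsurance; patient's 25% is £238.25. Patient pays £590.25; OOP now £1,838.25.

£590.25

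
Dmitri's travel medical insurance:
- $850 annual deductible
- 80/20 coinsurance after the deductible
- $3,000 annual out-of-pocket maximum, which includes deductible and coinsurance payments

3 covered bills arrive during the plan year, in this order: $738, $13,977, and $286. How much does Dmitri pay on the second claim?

$2,262

Claim 1 ($738): all of it applies to the deductible. Traveler pays $738; OOP now $738.
Claim 2 ($13,977): deductible takes $112, $13,865 remains; coinsurance $13,865 × 20% = $2,773. Together that's $112 + $2,773 = $2,885. OOP would hit $3,623 > $3,000, so the cap limits the traveler to $3,000 − $738 = $2,262.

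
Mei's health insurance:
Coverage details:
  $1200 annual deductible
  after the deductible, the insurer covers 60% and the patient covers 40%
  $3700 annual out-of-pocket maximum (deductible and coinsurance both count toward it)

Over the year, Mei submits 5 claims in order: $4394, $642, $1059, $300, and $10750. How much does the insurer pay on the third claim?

Claim 1 — $4394: $1200 to deductible, leaving $3194; 40% of $3194 = $1277.60. Patient owes $2477.60 (running OOP $2477.60). Insurer: $4394 − $2477.60 = $1916.40.
Claim 2 — $642: 40% coinsurance on $642 = $256.80. Patient pays $256.80; OOP now $2734.40. Insurer: $642 − $256.80 = $385.20.
Claim 3 — $1059: 40% coinsurance on $1059 = $423.60. Patient pays $423.60; OOP now $3158. Plan pays $1059 − $423.60 = $635.40.

$635.40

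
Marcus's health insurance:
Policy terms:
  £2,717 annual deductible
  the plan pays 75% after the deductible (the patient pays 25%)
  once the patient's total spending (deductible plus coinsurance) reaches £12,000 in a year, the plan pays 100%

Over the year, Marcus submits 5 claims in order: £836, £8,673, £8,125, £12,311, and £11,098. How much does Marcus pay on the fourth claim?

Claim 1 (£836): all of it applies to the deductible. Cost to patient: £836. OOP to date £836.
Claim 2 (£8,673): deductible takes £1,881, £6,792 remains; 25% of £6,792 = £1,698. Patient owes £3,579 (running OOP £4,415).
Claim 3 (£8,125): deductible already satisfied, so patient's share is 25% × £8,125 = £2,031.25. Cost to patient: £2,031.25. OOP to date £6,446.25.
Claim 4 (£12,311): deductible met; 25% of £12,311 = £3,077.75. Patient pays £3,077.75; OOP now £9,524.

£3,077.75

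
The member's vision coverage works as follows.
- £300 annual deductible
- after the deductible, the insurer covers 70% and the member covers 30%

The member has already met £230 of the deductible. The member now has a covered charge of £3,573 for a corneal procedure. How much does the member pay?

Deductible still to meet: £300 − £230 = £70.
That leaves £3,573 − £70 = £3,503 for coinsurance.
Coinsurance: £3,503 × 30% = £1,050.90.
That puts the member's cost at £70 + £1,050.90 = £1,120.90.

£1,120.90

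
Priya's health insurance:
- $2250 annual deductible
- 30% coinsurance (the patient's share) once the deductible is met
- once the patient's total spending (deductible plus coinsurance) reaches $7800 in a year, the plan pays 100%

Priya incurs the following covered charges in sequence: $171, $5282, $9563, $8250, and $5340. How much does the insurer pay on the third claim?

$6694.10

Claim 1 ($171): fully absorbed by the deductible. Cost to patient: $171. OOP to date $171. Plan pays $171 − $171 = $0.
Claim 2 ($5282): deductible takes $2079, $3203 remains; coinsurance $3203 × 30% = $960.90. Cost to patient: $3039.90. OOP to date $3210.90. Plan pays $5282 − $3039.90 = $2242.10.
Claim 3 ($9563): deductible met; 30% of $9563 = $2868.90. Patient owes $2868.90 (running OOP $6079.80). Plan pays $9563 − $2868.90 = $6694.10.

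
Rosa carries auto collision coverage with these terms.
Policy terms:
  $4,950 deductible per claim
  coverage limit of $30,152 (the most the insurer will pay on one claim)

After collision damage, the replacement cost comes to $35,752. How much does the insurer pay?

$30,152

After the deductible, $35,752 − $4,950 = $30,802 remains.
Since $30,802 > $30,152, the payout is capped at $30,152.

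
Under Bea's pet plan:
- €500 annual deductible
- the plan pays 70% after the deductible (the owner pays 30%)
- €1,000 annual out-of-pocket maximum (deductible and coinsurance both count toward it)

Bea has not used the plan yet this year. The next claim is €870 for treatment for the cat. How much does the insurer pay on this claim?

Nothing has been paid toward the €500 deductible, so the first €500 of this charge is applied there.
That leaves €870 − €500 = €370 for coinsurance.
Owner's 30% share of €370 is €111.
That puts the owner's cost at €500 + €111 = €611 before any cap.
Cumulative spending €0 + €611 = €611 stays under the €1,000 maximum.
The plan picks up €870 − €611 = €259.

€259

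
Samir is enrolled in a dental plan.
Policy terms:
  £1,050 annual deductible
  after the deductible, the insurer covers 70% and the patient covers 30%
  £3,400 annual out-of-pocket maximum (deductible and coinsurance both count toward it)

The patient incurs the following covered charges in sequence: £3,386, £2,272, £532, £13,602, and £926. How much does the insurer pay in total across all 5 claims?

£17,318

#1 (£3,386): £1,050 finishes the deductible; £2,336 goes to coinsurance; 30% of £2,336 = £700.80. Patient pays £1,750.80; OOP now £1,750.80. Plan pays £3,386 − £1,750.80 = £1,635.20.
#2 (£2,272): deductible met; 30% of £2,272 = £681.60. Patient owes £681.60 (running OOP £2,432.40). Plan pays £2,272 − £681.60 = £1,590.40.
#3 (£532): 30% coinsurance on £532 = £159.60. Patient owes £159.60 (running OOP £2,592). Insurer: £532 − £159.60 = £372.40.
#4 (£13,602): 30% coinsurance on £13,602 = £4,080.60. Adding that to £2,592 gives £6,672.60, past the £3,400 cap; patient pays only £3,400 − £2,592 = £808. Plan pays £13,602 − £808 = £12,794.
#5 (£926): deductible met; 30% of £926 = £277.80. Adding that to £3,400 gives £3,677.80, past the £3,400 cap; patient pays only £3,400 − £3,400 = £0. Insurer: £926 − £0 = £926.
Insurer total: £1,635.20 + £1,590.40 + £372.40 + £12,794 + £926 = £17,318.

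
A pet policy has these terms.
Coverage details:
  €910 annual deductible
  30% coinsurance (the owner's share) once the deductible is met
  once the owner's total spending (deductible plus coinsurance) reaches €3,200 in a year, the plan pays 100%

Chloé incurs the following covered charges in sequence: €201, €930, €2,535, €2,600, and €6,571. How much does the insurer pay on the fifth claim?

€5,887.80

Claim 1 — €201: entire amount goes to the deductible. Owner pays €201; OOP now €201. Insurer: €201 − €201 = €0.
Claim 2 — €930: deductible takes €709, €221 remains; 30% of €221 = €66.30. Cost to owner: €775.30. OOP to date €976.30. Insurer: €930 − €775.30 = €154.70.
Claim 3 — €2,535: deductible met; 30% of €2,535 = €760.50. Cost to owner: €760.50. OOP to date €1,736.80. Plan pays €2,535 − €760.50 = €1,774.50.
Claim 4 — €2,600: deductible already satisfied, so owner's share is 30% × €2,600 = €780. Cost to owner: €780. OOP to date €2,516.80. Plan pays €2,600 − €780 = €1,820.
Claim 5 — €6,571: deductible met; 30% of €6,571 = €1,971.30. That would push OOP to €4,488.10, over the €3,200 cap, so owner pays €3,200 − €2,516.80 = €683.20. Plan pays €6,571 − €683.20 = €5,887.80.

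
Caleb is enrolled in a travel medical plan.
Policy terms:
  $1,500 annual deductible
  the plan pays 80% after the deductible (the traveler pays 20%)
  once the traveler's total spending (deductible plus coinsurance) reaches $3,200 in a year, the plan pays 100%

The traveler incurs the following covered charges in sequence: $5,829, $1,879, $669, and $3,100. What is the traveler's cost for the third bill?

$133.80

Claim 1 — $5,829: $1,500 to deductible, leaving $4,329; coinsurance $4,329 × 20% = $865.80. Cost to traveler: $2,365.80. OOP to date $2,365.80.
Claim 2 — $1,879: deductible met; 20% of $1,879 = $375.80. Traveler pays $375.80; OOP now $2,741.60.
Claim 3 — $669: deductible met; 20% of $669 = $133.80. Cost to traveler: $133.80. OOP to date $2,875.40.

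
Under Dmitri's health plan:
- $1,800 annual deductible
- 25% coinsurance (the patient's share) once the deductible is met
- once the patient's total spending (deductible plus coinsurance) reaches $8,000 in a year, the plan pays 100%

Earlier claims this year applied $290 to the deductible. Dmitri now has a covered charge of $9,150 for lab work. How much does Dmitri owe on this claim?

$3,420

$290 of the $1,800 deductible is already met, leaving $1,510.
That leaves $9,150 − $1,510 = $7,640 for coinsurance.
Coinsurance: $7,640 × 25% = $1,910.
That puts the patient's cost at $1,510 + $1,910 = $3,420 before any cap.
Cumulative spending $290 + $3,420 = $3,710 stays under the $8,000 maximum.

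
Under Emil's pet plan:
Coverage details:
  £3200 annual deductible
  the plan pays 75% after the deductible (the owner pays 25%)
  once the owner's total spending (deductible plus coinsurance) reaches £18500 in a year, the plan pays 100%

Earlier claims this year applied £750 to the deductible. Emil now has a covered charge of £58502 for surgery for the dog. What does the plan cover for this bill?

£42039

Deductible still to meet: £3200 − £750 = £2450.
After the £2450 deductible portion, £58502 − £2450 = £56052 is subject to coinsurance.
25% of £56052 = £14013 falls to the owner.
So the owner owes £2450 + £14013 = £16463 before any cap.
Year-to-date out-of-pocket becomes £750 + £16463 = £17213, still under the £18500 maximum, so no cap applies.
The insurer covers the remainder: £58502 − £16463 = £42039.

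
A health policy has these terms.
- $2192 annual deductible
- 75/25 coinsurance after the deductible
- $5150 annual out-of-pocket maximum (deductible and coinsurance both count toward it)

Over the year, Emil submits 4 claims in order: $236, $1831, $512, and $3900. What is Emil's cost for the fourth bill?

Claim 1 ($236): fully absorbed by the deductible. Cost to patient: $236. OOP to date $236.
Claim 2 ($1831): fully absorbed by the deductible. Cost to patient: $1831. OOP to date $2067.
Claim 3 ($512): $125 to deductible, leaving $387; 25% of $387 = $96.75. Cost to patient: $221.75. OOP to date $2288.75.
Claim 4 ($3900): deductible met; 25% of $3900 = $975. Patient pays $975; OOP now $3263.75.

$975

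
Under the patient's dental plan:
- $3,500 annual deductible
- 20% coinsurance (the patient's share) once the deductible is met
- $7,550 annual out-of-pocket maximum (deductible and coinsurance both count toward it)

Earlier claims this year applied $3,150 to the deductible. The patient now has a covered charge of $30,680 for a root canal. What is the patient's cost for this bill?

Deductible still to meet: $3,500 − $3,150 = $350.
That leaves $30,680 − $350 = $30,330 for coinsurance.
Coinsurance: $30,330 × 20% = $6,066.
That puts the patient's cost at $350 + $6,066 = $6,416 before any cap.
Adding $6,416 to the $3,150 already spent would give $9,566, which exceeds the $7,550 cap; the patient pays just $7,550 − $3,150 = $4,400.

$4,400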